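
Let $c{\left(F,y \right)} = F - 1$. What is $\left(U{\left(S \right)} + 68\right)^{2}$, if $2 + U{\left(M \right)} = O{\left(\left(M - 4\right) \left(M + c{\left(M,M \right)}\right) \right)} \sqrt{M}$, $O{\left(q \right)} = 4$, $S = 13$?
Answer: $4564 + 528 \sqrt{13} \approx 6467.7$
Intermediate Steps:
$c{\left(F,y \right)} = -1 + F$ ($c{\left(F,y \right)} = F - 1 = -1 + F$)
$U{\left(M \right)} = -2 + 4 \sqrt{M}$
$\left(U{\left(S \right)} + 68\right)^{2} = \left(\left(-2 + 4 \sqrt{13}\right) + 68\right)^{2} = \left(66 + 4 \sqrt{13}\right)^{2}$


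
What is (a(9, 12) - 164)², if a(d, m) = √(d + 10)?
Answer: (164 - √19)² ≈ 25485.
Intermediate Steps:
a(d, m) = √(10 + d)
(a(9, 12) - 164)² = (√(10 + 9) - 164)² = (√19 - 164)² = (-164 + √19)²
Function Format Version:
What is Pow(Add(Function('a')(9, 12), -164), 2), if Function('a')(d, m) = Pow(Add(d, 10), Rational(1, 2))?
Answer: Pow(Add(164, Mul(-1, Pow(19, Rational(1, 2)))), 2) ≈ 25485.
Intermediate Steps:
Function('a')(d, m) = Pow(Add(10, d), Rational(1, 2))
Pow(Add(Function('a')(9, 12), -164), 2) = Pow(Add(Pow(Add(10, 9), Rational(1, 2)), -164), 2) = Pow(Add(Pow(19, Rational(1, 2)), -164), 2) = Pow(Add(-164, Pow(19, Rational(1, 2))), 2)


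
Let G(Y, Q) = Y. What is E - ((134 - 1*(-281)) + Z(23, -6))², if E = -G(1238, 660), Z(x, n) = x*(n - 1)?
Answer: -65754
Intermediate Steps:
Z(x, n) = x*(-1 + n)
E = -1238 (E = -1*1238 = -1238)
E - ((134 - 1*(-281)) + Z(23, -6))² = -1238 - ((134 - 1*(-281)) + 23*(-1 - 6))² = -1238 - ((134 + 281) + 23*(-7))² = -1238 - (415 - 161)² = -1238 - 1*254² = -1238 - 1*64516 = -1238 - 64516 = -65754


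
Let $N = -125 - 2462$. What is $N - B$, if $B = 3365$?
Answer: $-5952$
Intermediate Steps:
$N = -2587$ ($N = -125 - 2462 = -2587$)
$N - B = -2587 - 3365 = -5952$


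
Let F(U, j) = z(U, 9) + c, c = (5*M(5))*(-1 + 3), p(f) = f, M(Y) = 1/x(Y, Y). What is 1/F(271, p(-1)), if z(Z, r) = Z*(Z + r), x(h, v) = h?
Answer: 1/75882 ≈ 1.3178e-5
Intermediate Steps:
M(Y) = 1/Y
c = 2 (c = (5/5)*(-1 + 3) = (5*(⅕))*2 = 1*2 = 2)
F(U, j) = 2 + U*(9 + U) (F(U, j) = U*(U + 9) + 2 = U*(9 + U) + 2 = 2 + U*(9 + U))
1/F(271, p(-1)) = 1/(2 + 271*(9 + 271)) = 1/(2 + 271*280) = 1/(2 + 75880) = 1/75882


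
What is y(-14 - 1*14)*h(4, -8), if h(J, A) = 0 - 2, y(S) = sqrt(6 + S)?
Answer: -2*I*sqrt(22) ≈ -9.3808*I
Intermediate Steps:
h(J, A) = -2
y(-14 - 1*14)*h(4, -8) = sqrt(6 + (-14 - 1*14))*(-2) = sqrt(6 + (-14 - 14))*(-2) = sqrt(6 - 28)*(-2) = sqrt(-22)*(-2) = (I*sqrt(22))*(-2) = -2*I*sqrt(22)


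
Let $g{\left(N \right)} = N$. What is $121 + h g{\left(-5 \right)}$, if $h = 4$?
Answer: $101$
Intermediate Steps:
$121 + h g{\left(-5 \right)} = 121 + 4 \left(-5\right) = 121 - 20 = 101$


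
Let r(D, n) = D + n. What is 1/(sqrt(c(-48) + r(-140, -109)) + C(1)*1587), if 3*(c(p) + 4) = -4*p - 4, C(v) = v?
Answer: 4761/7556278 - I*sqrt(1713)/7556278 ≈ 0.00063007 - 5.4774e-6*I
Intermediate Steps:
c(p) = -16/3 - 4*p/3 (c(p) = -4 + (-4*p - 4)/3 = -4 + (-4 - 4*p)/3 = -4 + (-4/3 - 4*p/3) = -16/3 - 4*p/3)
1/(sqrt(c(-48) + r(-140, -109)) + C(1)*1587) = 1/(sqrt((-16/3 - 4/3*(-48)) + (-140 - 109)) + 1*1587) = 1/(sqrt((-16/3 + 64) - 249) + 1587) = 1/(sqrt(176/3 - 249) + 1587) = 1/(sqrt(-571/3) + 1587) = 1/(I*sqrt(1713)/3 + 1587) = 1/(1587 + I*sqrt(1713)/3)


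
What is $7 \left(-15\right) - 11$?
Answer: $-116$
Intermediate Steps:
$7 \left(-15\right) - 11 = -105 - 11 = -116$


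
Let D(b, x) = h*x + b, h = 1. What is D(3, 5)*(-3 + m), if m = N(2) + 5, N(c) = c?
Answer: 32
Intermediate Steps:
D(b, x) = b + x (D(b, x) = 1*x + b = x + b = b + x)
m = 7 (m = 2 + 5 = 7)
D(3, 5)*(-3 + m) = (3 + 5)*(-3 + 7) = 8*4 = 32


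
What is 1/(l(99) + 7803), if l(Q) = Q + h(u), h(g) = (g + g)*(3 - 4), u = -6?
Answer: 1/7914 ≈ 0.00012636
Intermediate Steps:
h(g) = -2*g (h(g) = (2*g)*(-1) = -2*g)
l(Q) = 12 + Q (l(Q) = Q - 2*(-6) = Q + 12 = 12 + Q)
1/(l(99) + 7803) = 1/((12 + 99) + 7803) = 1/(111 + 7803) = 1/7914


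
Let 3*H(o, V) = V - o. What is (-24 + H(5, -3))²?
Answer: 6400/9 ≈ 711.11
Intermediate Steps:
H(o, V) = -o/3 + V/3 (H(o, V) = (V - o)/3 = -o/3 + V/3)
(-24 + H(5, -3))² = (-24 + (-⅓*5 + (⅓)*(-3)))² = (-24 + (-5/3 - 1))² = (-24 - 8/3)² = (-80/3)² = 6400/9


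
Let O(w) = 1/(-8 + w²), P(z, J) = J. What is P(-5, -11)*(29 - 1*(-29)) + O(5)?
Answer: -10845/17 ≈ -637.94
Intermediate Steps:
P(-5, -11)*(29 - 1*(-29)) + O(5) = -11*(29 - 1*(-29)) + 1/(-8 + 5²) = -11*(29 + 29) + 1/(-8 + 25) = -11*58 + 1/17 = -638 + 1/17 = -10845/17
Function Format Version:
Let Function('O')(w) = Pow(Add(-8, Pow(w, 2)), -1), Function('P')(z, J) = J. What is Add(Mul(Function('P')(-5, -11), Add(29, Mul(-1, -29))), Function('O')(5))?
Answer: Rational(-10845, 17) ≈ -637.94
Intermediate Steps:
Add(Mul(Function('P')(-5, -11), Add(29, Mul(-1, -29))), Function('O')(5)) = Add(Mul(-11, Add(29, Mul(-1, -29))), Pow(Add(-8, Pow(5, 2)), -1)) = Add(Mul(-11, Add(29, 29)), Pow(Add(-8, 25), -1)) = Add(Mul(-11, 58), Pow(17, -1)) = Add(-638, Rational(1, 17)) = Rational(-10845, 17)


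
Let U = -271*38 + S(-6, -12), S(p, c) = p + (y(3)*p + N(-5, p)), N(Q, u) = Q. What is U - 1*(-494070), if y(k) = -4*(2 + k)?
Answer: 483881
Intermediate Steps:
y(k) = -8 - 4*k
S(p, c) = -5 - 19*p (S(p, c) = p + ((-8 - 4*3)*p - 5) = p + ((-8 - 12)*p - 5) = p + (-20*p - 5) = p + (-5 - 20*p) = -5 - 19*p)
U = -10189 (U = -271*38 + (-5 - 19*(-6)) = -10298 + (-5 + 114) = -10298 + 109 = -10189)
U - 1*(-494070) = -10189 - 1*(-494070) = -10189 + 494070 = 483881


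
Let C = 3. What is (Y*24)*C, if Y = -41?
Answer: -2952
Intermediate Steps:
(Y*24)*C = -41*24*3 = -984*3 = -2952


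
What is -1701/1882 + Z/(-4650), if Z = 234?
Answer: -1391673/1458550 ≈ -0.95415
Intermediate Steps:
-1701/1882 + Z/(-4650) = -1701/1882 + 234/(-4650) = -1701*1/1882 + 234*(-1/4650) = -1701/1882 - 39/775 = -1391673/1458550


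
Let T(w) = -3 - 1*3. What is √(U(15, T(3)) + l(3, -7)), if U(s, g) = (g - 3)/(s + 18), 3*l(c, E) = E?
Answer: I*√2838/33 ≈ 1.6143*I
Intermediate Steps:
T(w) = -6 (T(w) = -3 - 3 = -6)
l(c, E) = E/3
U(s, g) = (-3 + g)/(18 + s)
√(U(15, T(3)) + l(3, -7)) = √((-3 - 6)/(18 + 15) + (⅓)*(-7)) = √(-9/33 - 7/3) = √((1/33)*(-9) - 7/3) = √(-3/11 - 7/3) = √(-86/33) = I*√2838/33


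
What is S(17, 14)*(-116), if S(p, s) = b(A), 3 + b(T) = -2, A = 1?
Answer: 580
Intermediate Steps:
b(T) = -5 (b(T) = -3 - 2 = -5)
S(p, s) = -5
S(17, 14)*(-116) = -5*(-116) = 580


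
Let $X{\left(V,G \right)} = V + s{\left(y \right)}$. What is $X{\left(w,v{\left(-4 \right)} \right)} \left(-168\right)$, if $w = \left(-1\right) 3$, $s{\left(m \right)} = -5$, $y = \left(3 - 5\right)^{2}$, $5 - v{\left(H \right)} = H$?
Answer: $1344$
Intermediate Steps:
$v{\left(H \right)} = 5 - H$
$y = 4$ ($y = \left(-2\right)^{2} = 4$)
$w = -3$
$X{\left(V,G \right)} = -5 + V$ ($X{\left(V,G \right)} = V - 5 = -5 + V$)
$X{\left(w,v{\left(-4 \right)} \right)} \left(-168\right) = \left(-5 - 3\right) \left(-168\right) = \left(-8\right) \left(-168\right) = 1344$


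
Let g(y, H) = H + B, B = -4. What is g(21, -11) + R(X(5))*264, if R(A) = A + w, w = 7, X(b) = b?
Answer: 3153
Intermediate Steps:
R(A) = 7 + A (R(A) = A + 7 = 7 + A)
g(y, H) = -4 + H (g(y, H) = H - 4 = -4 + H)
g(21, -11) + R(X(5))*264 = (-4 - 11) + (7 + 5)*264 = -15 + 12*264 = -15 + 3168 = 3153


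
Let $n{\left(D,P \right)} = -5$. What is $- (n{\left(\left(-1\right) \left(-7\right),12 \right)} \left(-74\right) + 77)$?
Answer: $-447$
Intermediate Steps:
$- (n{\left(\left(-1\right) \left(-7\right),12 \right)} \left(-74\right) + 77) = - (\left(-5\right) \left(-74\right) + 77) = - (370 + 77) = \left(-1\right) 447 = -447$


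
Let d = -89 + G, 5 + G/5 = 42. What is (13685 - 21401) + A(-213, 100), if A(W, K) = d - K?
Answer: -7720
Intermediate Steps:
G = 185 (G = -25 + 5*42 = -25 + 210 = 185)
d = 96 (d = -89 + 185 = 96)
A(W, K) = 96 - K
(13685 - 21401) + A(-213, 100) = (13685 - 21401) + (96 - 1*100) = -7716 + (96 - 100) = -7716 - 4 = -7720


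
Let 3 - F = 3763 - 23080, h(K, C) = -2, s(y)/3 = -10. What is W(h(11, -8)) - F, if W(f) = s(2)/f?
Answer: -19305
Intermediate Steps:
s(y) = -30 (s(y) = 3*(-10) = -30)
W(f) = -30/f
F = 19320 (F = 3 - (3763 - 23080) = 3 - 1*(-19317) = 3 + 19317 = 19320)
W(h(11, -8)) - F = -30/(-2) - 1*19320 = -30*(-½) - 19320 = 15 - 19320 = -19305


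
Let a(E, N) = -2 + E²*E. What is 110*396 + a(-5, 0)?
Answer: 43433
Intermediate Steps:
a(E, N) = -2 + E³
110*396 + a(-5, 0) = 110*396 + (-2 + (-5)³) = 43560 + (-2 - 125) = 43560 - 127 = 43433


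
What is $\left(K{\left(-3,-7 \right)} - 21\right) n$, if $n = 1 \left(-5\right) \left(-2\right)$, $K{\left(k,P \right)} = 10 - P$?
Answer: $-40$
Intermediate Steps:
$n = 10$ ($n = \left(-5\right) \left(-2\right) = 10$)
$\left(K{\left(-3,-7 \right)} - 21\right) n = \left(\left(10 - -7\right) - 21\right) 10 = \left(\left(10 + 7\right) - 21\right) 10 = \left(17 - 21\right) 10 = \left(-4\right) 10 = -40$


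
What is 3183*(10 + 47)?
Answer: 181431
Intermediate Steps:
3183*(10 + 47) = 3183*57 = 181431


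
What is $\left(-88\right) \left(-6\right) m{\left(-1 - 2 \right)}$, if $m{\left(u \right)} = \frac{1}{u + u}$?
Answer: $-88$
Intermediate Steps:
$m{\left(u \right)} = \frac{1}{2 u}$
$\left(-88\right) \left(-6\right) m{\left(-1 - 2 \right)} = \left(-88\right) \left(-6\right) \frac{1}{2 \left(-1 - 2\right)} = 528 \frac{1}{2 \left(-1 - 2\right)} = 528 \frac{1}{2 \left(-3\right)} = 528 \cdot \frac{1}{2} \left(- \frac{1}{3}\right) = 528 \left(- \frac{1}{6}\right) = -88$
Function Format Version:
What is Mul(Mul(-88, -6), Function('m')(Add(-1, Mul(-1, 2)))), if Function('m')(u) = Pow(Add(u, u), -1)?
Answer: -88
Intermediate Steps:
Function('m')(u) = Mul(Rational(1, 2), Pow(u, -1)) (Function('m')(u) = Pow(Mul(2, u), -1) = Mul(Rational(1, 2), Pow(u, -1)))
Mul(Mul(-88, -6), Function('m')(Add(-1, Mul(-1, 2)))) = Mul(Mul(-88, -6), Mul(Rational(1, 2), Pow(Add(-1, Mul(-1, 2)), -1))) = Mul(528, Mul(Rational(1, 2), Pow(Add(-1, -2), -1))) = Mul(528, Mul(Rational(1, 2), Pow(-3, -1))) = Mul(528, Mul(Rational(1, 2), Rational(-1, 3))) = Mul(528, Rational(-1, 6)) = -88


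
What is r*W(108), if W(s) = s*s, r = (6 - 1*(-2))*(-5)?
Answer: -466560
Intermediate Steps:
r = -40 (r = (6 + 2)*(-5) = 8*(-5) = -40)
W(s) = s**2
r*W(108) = -40*108**2 = -40*11664 = -466560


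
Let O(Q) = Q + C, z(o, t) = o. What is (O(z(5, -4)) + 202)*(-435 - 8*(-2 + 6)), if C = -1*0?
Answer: -96669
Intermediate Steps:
C = 0
O(Q) = Q (O(Q) = Q + 0 = Q)
(O(z(5, -4)) + 202)*(-435 - 8*(-2 + 6)) = (5 + 202)*(-435 - 8*(-2 + 6)) = 207*(-435 - 8*4) = 207*(-435 - 32) = 207*(-467) = -96669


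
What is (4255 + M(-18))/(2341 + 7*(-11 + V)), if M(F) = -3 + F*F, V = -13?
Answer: 4576/2173 ≈ 2.1058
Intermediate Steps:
M(F) = -3 + F**2
(4255 + M(-18))/(2341 + 7*(-11 + V)) = (4255 + (-3 + (-18)**2))/(2341 + 7*(-11 - 13)) = (4255 + (-3 + 324))/(2341 + 7*(-24)) = (4255 + 321)/(2341 - 168) = 4576/2173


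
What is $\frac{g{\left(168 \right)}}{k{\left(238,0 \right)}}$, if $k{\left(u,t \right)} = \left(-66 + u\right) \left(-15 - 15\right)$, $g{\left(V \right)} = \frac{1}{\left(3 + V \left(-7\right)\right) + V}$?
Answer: $\frac{1}{5185800} \approx 1.9283 \cdot 10^{-7}$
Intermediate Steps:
$g{\left(V \right)} = \frac{1}{3 - 6 V}$ ($g{\left(V \right)} = \frac{1}{\left(3 - 7 V\right) + V} = \frac{1}{3 - 6 V}$)
$k{\left(u,t \right)} = 1980 - 30 u$ ($k{\left(u,t \right)} = \left(-66 + u\right) \left(-30\right) = 1980 - 30 u$)
$\frac{g{\left(168 \right)}}{k{\left(238,0 \right)}} = \frac{\left(-1\right) \frac{1}{-3 + 6 \cdot 168}}{1980 - 7140} = \frac{\left(-1\right) \frac{1}{-3 + 1008}}{1980 - 7140} = \frac{\left(-1\right) \frac{1}{1005}}{-5160} = \left(-1\right) \frac{1}{1005} \left(- \frac{1}{5160}\right) = \left(- \frac{1}{1005}\right) \left(- \frac{1}{5160}\right) = \frac{1}{5185800}$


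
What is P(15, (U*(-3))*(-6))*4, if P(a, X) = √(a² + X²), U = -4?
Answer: 12*√601 ≈ 294.18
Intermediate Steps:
P(a, X) = √(X² + a²)
P(15, (U*(-3))*(-6))*4 = √((-4*(-3)*(-6))² + 15²)*4 = √((12*(-6))² + 225)*4 = √((-72)² + 225)*4 = √(5184 + 225)*4 = √5409*4 = (3*√601)*4 = 12*√601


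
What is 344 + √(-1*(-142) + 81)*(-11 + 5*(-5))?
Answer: 344 - 36*√223 ≈ -193.59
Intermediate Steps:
344 + √(-1*(-142) + 81)*(-11 + 5*(-5)) = 344 + √(142 + 81)*(-11 - 25) = 344 + √223*(-36) = 344 - 36*√223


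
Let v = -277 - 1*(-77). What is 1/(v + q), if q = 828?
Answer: 1/628 ≈ 0.0015924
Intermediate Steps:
v = -200 (v = -277 + 77 = -200)
1/(v + q) = 1/(-200 + 828) = 1/628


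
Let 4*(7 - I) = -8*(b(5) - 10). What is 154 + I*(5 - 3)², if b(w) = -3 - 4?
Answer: 46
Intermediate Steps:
b(w) = -7
I = -27 (I = 7 - (-2)*(-7 - 10) = 7 - (-2)*(-17) = 7 - ¼*136 = 7 - 34 = -27)
154 + I*(5 - 3)² = 154 - 27*(5 - 3)² = 154 - 27*2² = 154 - 27*4 = 154 - 108 = 46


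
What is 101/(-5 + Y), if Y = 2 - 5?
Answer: -101/8 ≈ -12.625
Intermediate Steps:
Y = -3
101/(-5 + Y) = 101/(-5 - 3) = 101/(-8) = -⅛*101 = -101/8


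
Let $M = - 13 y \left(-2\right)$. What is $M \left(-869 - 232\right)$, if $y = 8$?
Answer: $-229008$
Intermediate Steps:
$M = 208$ ($M = \left(-13\right) 8 \left(-2\right) = \left(-104\right) \left(-2\right) = 208$)
$M \left(-869 - 232\right) = 208 \left(-869 - 232\right) = 208 \left(-1101\right) = -229008$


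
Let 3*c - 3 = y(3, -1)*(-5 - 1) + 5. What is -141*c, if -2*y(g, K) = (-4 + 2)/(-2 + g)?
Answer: -94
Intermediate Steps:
y(g, K) = 1/(-2 + g) (y(g, K) = -(-4 + 2)/(2*(-2 + g)) = -(-1)/(-2 + g) = 1/(-2 + g))
c = ⅔ (c = 1 + ((-5 - 1)/(-2 + 3) + 5)/3 = 1 + (-6/1 + 5)/3 = 1 + (1*(-6) + 5)/3 = 1 + (-6 + 5)/3 = 1 + (⅓)*(-1) = 1 - ⅓ = ⅔ ≈ 0.66667)
-141*c = -141*⅔ = -94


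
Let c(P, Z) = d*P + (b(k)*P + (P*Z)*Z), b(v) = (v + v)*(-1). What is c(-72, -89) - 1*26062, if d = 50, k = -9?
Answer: -601270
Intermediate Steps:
b(v) = -2*v (b(v) = (2*v)*(-1) = -2*v)
c(P, Z) = 68*P + P*Z² (c(P, Z) = 50*P + ((-2*(-9))*P + (P*Z)*Z) = 50*P + (18*P + P*Z²) = 68*P + P*Z²)
c(-72, -89) - 1*26062 = -72*(68 + (-89)²) - 1*26062 = -72*(68 + 7921) - 26062 = -72*7989 - 26062 = -575208 - 26062 = -601270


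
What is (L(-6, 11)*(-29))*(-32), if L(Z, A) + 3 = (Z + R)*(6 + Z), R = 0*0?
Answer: -2784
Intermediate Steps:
R = 0
L(Z, A) = -3 + Z*(6 + Z) (L(Z, A) = -3 + (Z + 0)*(6 + Z) = -3 + Z*(6 + Z))
(L(-6, 11)*(-29))*(-32) = ((-3 + (-6)² + 6*(-6))*(-29))*(-32) = ((-3 + 36 - 36)*(-29))*(-32) = -3*(-29)*(-32) = 87*(-32) = -2784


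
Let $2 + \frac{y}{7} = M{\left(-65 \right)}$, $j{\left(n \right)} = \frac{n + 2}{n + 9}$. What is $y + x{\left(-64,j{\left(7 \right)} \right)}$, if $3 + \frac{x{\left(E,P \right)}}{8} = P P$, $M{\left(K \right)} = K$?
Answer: $- \frac{15695}{32} \approx -490.47$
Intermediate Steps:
$j{\left(n \right)} = \frac{2 + n}{9 + n}$
$y = -469$ ($y = -14 + 7 \left(-65\right) = -14 - 455 = -469$)
$x{\left(E,P \right)} = -24 + 8 P^{2}$ ($x{\left(E,P \right)} = -24 + 8 P P = -24 + 8 P^{2}$)
$y + x{\left(-64,j{\left(7 \right)} \right)} = -469 - \left(24 - 8 \left(\frac{2 + 7}{9 + 7}\right)^{2}\right) = -469 - \left(24 - 8 \left(\frac{1}{16} \cdot 9\right)^{2}\right) = -469 - \left(24 - 8 \left(\frac{9}{16}\right)^{2}\right) = -469 + \left(-24 + 8 \cdot \frac{81}{256}\right) = -469 + \left(-24 + \frac{81}{32}\right) = -469 - \frac{687}{32} = - \frac{15695}{32}$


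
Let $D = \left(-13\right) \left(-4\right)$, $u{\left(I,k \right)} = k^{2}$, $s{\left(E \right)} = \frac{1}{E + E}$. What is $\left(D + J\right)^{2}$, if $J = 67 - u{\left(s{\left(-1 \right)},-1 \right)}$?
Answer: $13924$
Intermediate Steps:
$s{\left(E \right)} = \frac{1}{2 E}$
$J = 66$ ($J = 67 - \left(-1\right)^{2} = 67 - 1 = 66$)
$D = 52$
$\left(D + J\right)^{2} = \left(52 + 66\right)^{2} = 118^{2} = 13924$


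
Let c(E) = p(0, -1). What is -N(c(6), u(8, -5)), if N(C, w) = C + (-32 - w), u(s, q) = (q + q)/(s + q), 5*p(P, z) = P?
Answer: 86/3 ≈ 28.667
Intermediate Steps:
p(P, z) = P/5
u(s, q) = 2*q/(q + s) (u(s, q) = (2*q)/(q + s) = 2*q/(q + s))
c(E) = 0 (c(E) = (⅕)*0 = 0)
N(C, w) = -32 + C - w
-N(c(6), u(8, -5)) = -(-32 + 0 - 2*(-5)/(-5 + 8)) = -(-32 + 0 - 2*(-5)/3) = -(-32 + 0 - 1*(-10/3)) = -(-32 + 0 + 10/3) = -1*(-86/3) = 86/3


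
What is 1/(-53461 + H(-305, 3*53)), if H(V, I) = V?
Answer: -1/53766 ≈ -1.8599e-5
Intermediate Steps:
1/(-53461 + H(-305, 3*53)) = 1/(-53461 - 305) = 1/(-53766) = -1/53766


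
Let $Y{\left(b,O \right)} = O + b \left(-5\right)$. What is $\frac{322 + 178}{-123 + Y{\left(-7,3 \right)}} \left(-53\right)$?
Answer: $\frac{5300}{17} \approx 311.76$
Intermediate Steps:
$Y{\left(b,O \right)} = O - 5 b$
$\frac{322 + 178}{-123 + Y{\left(-7,3 \right)}} \left(-53\right) = \frac{322 + 178}{-123 + \left(3 - -35\right)} \left(-53\right) = \frac{500}{-123 + \left(3 + 35\right)} \left(-53\right) = \frac{500}{-123 + 38} \left(-53\right) = \frac{500}{-85} \left(-53\right) = 500 \left(- \frac{1}{85}\right) \left(-53\right) = \left(- \frac{100}{17}\right) \left(-53\right) = \frac{5300}{17}$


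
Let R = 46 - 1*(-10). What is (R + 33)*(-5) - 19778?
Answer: -20223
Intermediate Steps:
R = 56 (R = 46 + 10 = 56)
(R + 33)*(-5) - 19778 = (56 + 33)*(-5) - 19778 = 89*(-5) - 19778 = -445 - 19778 = -20223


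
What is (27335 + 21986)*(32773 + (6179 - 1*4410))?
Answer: 1703645982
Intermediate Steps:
(27335 + 21986)*(32773 + (6179 - 1*4410)) = 49321*(32773 + (6179 - 4410)) = 49321*(32773 + 1769) = 49321*34542 = 1703645982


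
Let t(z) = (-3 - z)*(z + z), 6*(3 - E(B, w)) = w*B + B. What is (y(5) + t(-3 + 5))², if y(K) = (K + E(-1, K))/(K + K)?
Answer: 36481/100 ≈ 364.81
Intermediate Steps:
E(B, w) = 3 - B/6 - B*w/6 (E(B, w) = 3 - (w*B + B)/6 = 3 - (B*w + B)/6 = 3 - (B + B*w)/6 = 3 + (-B/6 - B*w/6) = 3 - B/6 - B*w/6)
t(z) = 2*z*(-3 - z) (t(z) = (-3 - z)*(2*z) = 2*z*(-3 - z))
y(K) = (19/6 + 7*K/6)/(2*K) (y(K) = (K + (3 - ⅙*(-1) - ⅙*(-1)*K))/(K + K) = (K + (3 + ⅙ + K/6))/((2*K)) = (K + (19/6 + K/6))*(1/(2*K)) = (19/6 + 7*K/6)*(1/(2*K)) = (19/6 + 7*K/6)/(2*K))
(y(5) + t(-3 + 5))² = ((1/12)*(19 + 7*5)/5 - 2*(-3 + 5)*(3 + (-3 + 5)))² = ((1/12)*(⅕)*(19 + 35) - 2*2*(3 + 2))² = ((1/12)*(⅕)*54 - 2*2*5)² = (9/10 - 20)² = (-191/10)² = 36481/100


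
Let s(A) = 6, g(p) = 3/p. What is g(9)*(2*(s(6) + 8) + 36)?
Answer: 64/3 ≈ 21.333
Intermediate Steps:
g(9)*(2*(s(6) + 8) + 36) = (3/9)*(2*(6 + 8) + 36) = (3*(⅑))*(2*14 + 36) = (28 + 36)/3 = (⅓)*64 = 64/3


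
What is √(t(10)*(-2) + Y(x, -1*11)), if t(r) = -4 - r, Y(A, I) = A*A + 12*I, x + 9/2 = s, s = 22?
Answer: √809/2 ≈ 14.221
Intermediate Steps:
x = 35/2 (x = -9/2 + 22 = 35/2 ≈ 17.500)
Y(A, I) = A² + 12*I
√(t(10)*(-2) + Y(x, -1*11)) = √((-4 - 1*10)*(-2) + ((35/2)² + 12*(-1*11))) = √((-4 - 10)*(-2) + (1225/4 + 12*(-11))) = √(-14*(-2) + (1225/4 - 132)) = √(28 + 697/4) = √(809/4) = √809/2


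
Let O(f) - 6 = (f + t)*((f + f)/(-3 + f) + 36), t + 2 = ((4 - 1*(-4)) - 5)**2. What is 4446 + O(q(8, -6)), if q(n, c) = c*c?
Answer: 67032/11 ≈ 6093.8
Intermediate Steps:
q(n, c) = c**2
t = 7 (t = -2 + ((4 - 1*(-4)) - 5)**2 = -2 + ((4 + 4) - 5)**2 = -2 + (8 - 5)**2 = -2 + 3**2 = -2 + 9 = 7)
O(f) = 6 + (7 + f)*(36 + 2*f/(-3 + f)) (O(f) = 6 + (f + 7)*((f + f)/(-3 + f) + 36) = 6 + (7 + f)*((2*f)/(-3 + f) + 36) = 6 + (7 + f)*(2*f/(-3 + f) + 36) = 6 + (7 + f)*(36 + 2*f/(-3 + f)))
4446 + O(q(8, -6)) = 4446 + 2*(-387 + 19*((-6)**2)**2 + 82*(-6)**2)/(-3 + (-6)**2) = 4446 + 2*(-387 + 19*36**2 + 82*36)/(-3 + 36) = 4446 + 2*(-387 + 19*1296 + 2952)/33 = 4446 + 2*(1/33)*(-387 + 24624 + 2952) = 4446 + 2*(1/33)*27189 = 4446 + 18126/11 = 67032/11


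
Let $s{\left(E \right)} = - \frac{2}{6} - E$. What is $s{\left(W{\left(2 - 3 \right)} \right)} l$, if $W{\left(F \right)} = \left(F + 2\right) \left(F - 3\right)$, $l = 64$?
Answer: $\frac{704}{3} \approx 234.67$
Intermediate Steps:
$W{\left(F \right)} = \left(-3 + F\right) \left(2 + F\right)$ ($W{\left(F \right)} = \left(2 + F\right) \left(-3 + F\right) = \left(-3 + F\right) \left(2 + F\right)$)
$s{\left(E \right)} = - \frac{1}{3} - E$ ($s{\left(E \right)} = \left(-2\right) \frac{1}{6} - E = - \frac{1}{3} - E$)
$s{\left(W{\left(2 - 3 \right)} \right)} l = \left(- \frac{1}{3} - \left(-6 + \left(2 - 3\right)^{2} - \left(2 - 3\right)\right)\right) 64 = \left(- \frac{1}{3} - \left(-6 + \left(-1\right)^{2} - -1\right)\right) 64 = \left(- \frac{1}{3} - \left(-6 + 1 + 1\right)\right) 64 = \left(- \frac{1}{3} - -4\right) 64 = \left(- \frac{1}{3} + 4\right) 64 = \frac{11}{3} \cdot 64 = \frac{704}{3}$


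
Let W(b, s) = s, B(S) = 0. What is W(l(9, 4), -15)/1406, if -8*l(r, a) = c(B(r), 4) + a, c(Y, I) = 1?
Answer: -15/1406 ≈ -0.010669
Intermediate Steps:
l(r, a) = -⅛ - a/8 (l(r, a) = -(1 + a)/8 = -⅛ - a/8)
W(l(9, 4), -15)/1406 = -15/1406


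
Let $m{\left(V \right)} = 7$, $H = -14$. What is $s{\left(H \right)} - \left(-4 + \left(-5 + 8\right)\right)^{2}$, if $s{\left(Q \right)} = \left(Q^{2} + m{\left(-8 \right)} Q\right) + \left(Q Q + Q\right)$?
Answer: $279$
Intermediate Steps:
$s{\left(Q \right)} = 2 Q^{2} + 8 Q$ ($s{\left(Q \right)} = \left(Q^{2} + 7 Q\right) + \left(Q Q + Q\right) = \left(Q^{2} + 7 Q\right) + \left(Q^{2} + Q\right) = \left(Q^{2} + 7 Q\right) + \left(Q + Q^{2}\right) = 2 Q^{2} + 8 Q$)
$s{\left(H \right)} - \left(-4 + \left(-5 + 8\right)\right)^{2} = 2 \left(-14\right) \left(4 - 14\right) - \left(-4 + \left(-5 + 8\right)\right)^{2} = 2 \left(-14\right) \left(-10\right) - \left(-4 + 3\right)^{2} = 280 - \left(-1\right)^{2} = 280 - 1 = 279$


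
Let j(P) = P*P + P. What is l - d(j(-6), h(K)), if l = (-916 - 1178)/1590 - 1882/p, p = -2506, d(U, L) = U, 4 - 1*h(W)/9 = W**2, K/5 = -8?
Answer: -10149282/332045 ≈ -30.566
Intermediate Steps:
j(P) = P + P**2 (j(P) = P**2 + P = P + P**2)
K = -40 (K = 5*(-8) = -40)
h(W) = 36 - 9*W**2
l = -187932/332045 (l = (-916 - 1178)/1590 - 1882/(-2506) = -2094*1/1590 - 1882*(-1/2506) = -349/265 + 941/1253 = -187932/332045 ≈ -0.56598)
l - d(j(-6), h(K)) = -187932/332045 - (-6)*(1 - 6) = -187932/332045 - (-6)*(-5) = -187932/332045 - 1*30 = -187932/332045 - 30 = -10149282/332045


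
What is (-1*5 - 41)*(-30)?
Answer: 1380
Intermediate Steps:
(-1*5 - 41)*(-30) = (-5 - 41)*(-30) = -46*(-30) = 1380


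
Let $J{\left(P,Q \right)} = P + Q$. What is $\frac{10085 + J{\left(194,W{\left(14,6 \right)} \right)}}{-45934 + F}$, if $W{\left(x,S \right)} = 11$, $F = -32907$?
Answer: $- \frac{210}{1609} \approx -0.13052$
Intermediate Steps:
$\frac{10085 + J{\left(194,W{\left(14,6 \right)} \right)}}{-45934 + F} = \frac{10085 + \left(194 + 11\right)}{-45934 - 32907} = \frac{10085 + 205}{-78841} = 10290 \left(- \frac{1}{78841}\right) = - \frac{210}{1609}$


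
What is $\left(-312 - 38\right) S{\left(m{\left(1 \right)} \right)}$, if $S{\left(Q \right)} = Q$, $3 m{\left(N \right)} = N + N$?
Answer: $- \frac{700}{3} \approx -233.33$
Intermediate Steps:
$m{\left(N \right)} = \frac{2 N}{3}$ ($m{\left(N \right)} = \frac{N + N}{3} = \frac{2 N}{3}$)
$\left(-312 - 38\right) S{\left(m{\left(1 \right)} \right)} = \left(-312 - 38\right) \frac{2}{3} \cdot 1 = \left(-350\right) \frac{2}{3} = - \frac{700}{3}$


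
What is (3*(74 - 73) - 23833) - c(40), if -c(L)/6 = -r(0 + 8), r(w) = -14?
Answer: -23746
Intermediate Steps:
c(L) = -84 (c(L) = -(-6)*(-14) = -6*14 = -84)
(3*(74 - 73) - 23833) - c(40) = (3*(74 - 73) - 23833) - 1*(-84) = (3*1 - 23833) + 84 = (3 - 23833) + 84 = -23830 + 84 = -23746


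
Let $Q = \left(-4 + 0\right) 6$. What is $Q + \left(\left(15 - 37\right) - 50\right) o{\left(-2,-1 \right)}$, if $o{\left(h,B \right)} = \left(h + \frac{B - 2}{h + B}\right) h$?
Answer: $-168$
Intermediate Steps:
$Q = -24$ ($Q = \left(-4\right) 6 = -24$)
$o{\left(h,B \right)} = h \left(h + \frac{-2 + B}{B + h}\right)$ ($o{\left(h,B \right)} = \left(h + \frac{-2 + B}{B + h}\right) h = h \left(h + \frac{-2 + B}{B + h}\right)$)
$Q + \left(\left(15 - 37\right) - 50\right) o{\left(-2,-1 \right)} = -24 + \left(\left(15 - 37\right) - 50\right) \left(- \frac{2 \left(-2 - 1 + \left(-2\right)^{2} - -2\right)}{-1 - 2}\right) = -24 + \left(-22 - 50\right) \left(- \frac{2 \left(-2 - 1 + 4 + 2\right)}{-3}\right) = -24 - 72 \left(\left(-2\right) \left(- \frac{1}{3}\right) 3\right) = -24 - 144 = -168$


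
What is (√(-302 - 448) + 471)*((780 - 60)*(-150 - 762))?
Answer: -309277440 - 3283200*I*√30 ≈ -3.0928e+8 - 1.7983e+7*I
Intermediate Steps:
(√(-302 - 448) + 471)*((780 - 60)*(-150 - 762)) = (√(-750) + 471)*(720*(-912)) = (5*I*√30 + 471)*(-656640) = (471 + 5*I*√30)*(-656640) = -309277440 - 3283200*I*√30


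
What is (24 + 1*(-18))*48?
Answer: 288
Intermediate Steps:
(24 + 1*(-18))*48 = (24 - 18)*48 = 6*48 = 288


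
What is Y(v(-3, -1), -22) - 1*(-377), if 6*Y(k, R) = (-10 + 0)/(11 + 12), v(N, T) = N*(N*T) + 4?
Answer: 26008/69 ≈ 376.93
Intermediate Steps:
v(N, T) = 4 + T*N² (v(N, T) = T*N² + 4 = 4 + T*N²)
Y(k, R) = -5/69 (Y(k, R) = ((-10 + 0)/(11 + 12))/6 = (-10/23)/6 = (-10*1/23)/6 = (⅙)*(-10/23) = -5/69)
Y(v(-3, -1), -22) - 1*(-377) = -5/69 - 1*(-377) = -5/69 + 377 = 26008/69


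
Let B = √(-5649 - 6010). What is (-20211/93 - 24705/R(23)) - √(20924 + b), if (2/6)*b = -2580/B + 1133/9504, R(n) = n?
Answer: -920806/713 - √(1638314301492830 + 51978620160*I*√11659)/279816 ≈ -1436.1 - 0.24777*I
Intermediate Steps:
B = I*√11659 (B = √(-11659) = I*√11659 ≈ 107.98*I)
b = 103/288 + 7740*I*√11659/11659 (b = 3*(-2580*(-I*√11659/11659) + 1133/9504) = 3*(-(-2580)*I*√11659/11659 + 1133*(1/9504)) = 3*(2580*I*√11659/11659 + 103/864) = 3*(103/864 + 2580*I*√11659/11659) = 103/288 + 7740*I*√11659/11659 ≈ 0.35764 + 71.682*I)
(-20211/93 - 24705/R(23)) - √(20924 + b) = (-20211/93 - 24705/23) - √(20924 + (103/288 + 7740*I*√11659/11659)) = (-20211*1/93 - 24705*1/23) - √(6026215/288 + 7740*I*√11659/11659) = (-6737/31 - 24705/23) - √(6026215/288 + 7740*I*√11659/11659) = -920806/713 - √(6026215/288 + 7740*I*√11659/11659)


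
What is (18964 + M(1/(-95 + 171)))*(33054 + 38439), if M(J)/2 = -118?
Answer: 1338920904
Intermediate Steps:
M(J) = -236 (M(J) = 2*(-118) = -236)
(18964 + M(1/(-95 + 171)))*(33054 + 38439) = (18964 - 236)*(33054 + 38439) = 18728*71493 = 1338920904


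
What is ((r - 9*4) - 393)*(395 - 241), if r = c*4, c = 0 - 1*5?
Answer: -69146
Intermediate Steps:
c = -5 (c = 0 - 5 = -5)
r = -20 (r = -5*4 = -20)
((r - 9*4) - 393)*(395 - 241) = ((-20 - 9*4) - 393)*(395 - 241) = ((-20 - 36) - 393)*154 = (-56 - 393)*154 = -449*154 = -69146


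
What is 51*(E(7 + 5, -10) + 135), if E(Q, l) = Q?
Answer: 7497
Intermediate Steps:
51*(E(7 + 5, -10) + 135) = 51*((7 + 5) + 135) = 51*(12 + 135) = 51*147 = 7497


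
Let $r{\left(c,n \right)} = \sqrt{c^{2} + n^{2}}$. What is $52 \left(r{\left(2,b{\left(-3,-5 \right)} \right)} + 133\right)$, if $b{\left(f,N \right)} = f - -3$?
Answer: $7020$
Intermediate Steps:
$b{\left(f,N \right)} = 3 + f$ ($b{\left(f,N \right)} = f + 3 = 3 + f$)
$52 \left(r{\left(2,b{\left(-3,-5 \right)} \right)} + 133\right) = 52 \left(\sqrt{2^{2} + \left(3 - 3\right)^{2}} + 133\right) = 52 \left(\sqrt{4 + 0^{2}} + 133\right) = 52 \left(\sqrt{4 + 0} + 133\right) = 52 \left(\sqrt{4} + 133\right) = 52 \left(2 + 133\right) = 52 \cdot 135 = 7020$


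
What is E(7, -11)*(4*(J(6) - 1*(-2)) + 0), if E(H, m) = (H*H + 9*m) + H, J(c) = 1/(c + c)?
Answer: -1075/3 ≈ -358.33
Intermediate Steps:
J(c) = 1/(2*c)
E(H, m) = H + H² + 9*m (E(H, m) = (H² + 9*m) + H = H + H² + 9*m)
E(7, -11)*(4*(J(6) - 1*(-2)) + 0) = (7 + 7² + 9*(-11))*(4*((½)/6 - 1*(-2)) + 0) = (7 + 49 - 99)*(4*((½)*(⅙) + 2) + 0) = -43*(4*(1/12 + 2) + 0) = -43*(4*(25/12) + 0) = -43*(25/3 + 0) = -43*25/3 = -1075/3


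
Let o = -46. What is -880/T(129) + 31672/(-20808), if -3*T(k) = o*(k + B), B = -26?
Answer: -12812191/6161769 ≈ -2.0793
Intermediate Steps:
T(k) = -1196/3 + 46*k/3 (T(k) = -(-46)*(k - 26)/3 = -(-46)*(-26 + k)/3 = -(1196 - 46*k)/3 = -1196/3 + 46*k/3)
-880/T(129) + 31672/(-20808) = -880/(-1196/3 + (46/3)*129) + 31672/(-20808) = -880/(-1196/3 + 1978) + 31672*(-1/20808) = -880/4738/3 - 3959/2601 = -880*3/4738 - 3959/2601 = -1320/2369 - 3959/2601 = -12812191/6161769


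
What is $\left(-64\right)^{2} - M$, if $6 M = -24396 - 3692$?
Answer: $\frac{26332}{3} \approx 8777.3$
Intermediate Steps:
$M = - \frac{14044}{3}$ ($M = \frac{-24396 - 3692}{6} = \frac{1}{6} \left(-28088\right) = - \frac{14044}{3} \approx -4681.3$)
$\left(-64\right)^{2} - M = \left(-64\right)^{2} - - \frac{14044}{3} = 4096 + \frac{14044}{3} = \frac{26332}{3}$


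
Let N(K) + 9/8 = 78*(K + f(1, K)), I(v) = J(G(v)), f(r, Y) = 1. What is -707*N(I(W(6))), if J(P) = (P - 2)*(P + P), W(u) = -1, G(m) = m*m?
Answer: 447531/8 ≈ 55941.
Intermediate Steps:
G(m) = m²
J(P) = 2*P*(-2 + P) (J(P) = (-2 + P)*(2*P) = 2*P*(-2 + P))
I(v) = 2*v²*(-2 + v²)
N(K) = 615/8 + 78*K (N(K) = -9/8 + 78*(K + 1) = -9/8 + 78*(1 + K) = -9/8 + (78 + 78*K) = 615/8 + 78*K)
-707*N(I(W(6))) = -707*(615/8 + 78*(2*(-1)²*(-2 + (-1)²))) = -707*(615/8 + 78*(2*1*(-2 + 1))) = -707*(615/8 + 78*(2*1*(-1))) = -707*(615/8 + 78*(-2)) = -707*(615/8 - 156) = -707*(-633/8) = 447531/8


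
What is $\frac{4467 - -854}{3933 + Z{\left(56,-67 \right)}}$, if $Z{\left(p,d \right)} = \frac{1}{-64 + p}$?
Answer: $\frac{42568}{31463} \approx 1.353$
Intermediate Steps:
$\frac{4467 - -854}{3933 + Z{\left(56,-67 \right)}} = \frac{4467 - -854}{3933 + \frac{1}{-64 + 56}} = \frac{4467 + 854}{3933 + \frac{1}{-8}} = \frac{5321}{3933 - \frac{1}{8}} = \frac{5321}{\frac{31463}{8}} = 5321 \cdot \frac{8}{31463} = \frac{42568}{31463}$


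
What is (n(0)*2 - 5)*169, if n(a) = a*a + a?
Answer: -845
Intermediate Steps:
n(a) = a + a² (n(a) = a² + a = a + a²)
(n(0)*2 - 5)*169 = ((0*(1 + 0))*2 - 5)*169 = ((0*1)*2 - 5)*169 = (0*2 - 5)*169 = (0 - 5)*169 = -5*169 = -845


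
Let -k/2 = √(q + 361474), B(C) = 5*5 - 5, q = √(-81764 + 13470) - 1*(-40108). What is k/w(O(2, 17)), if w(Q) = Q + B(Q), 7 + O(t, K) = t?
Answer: -2*√(401582 + I*√68294)/15 ≈ -84.494 - 0.027492*I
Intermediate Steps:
q = 40108 + I*√68294 (q = √(-68294) + 40108 = I*√68294 + 40108 = 40108 + I*√68294 ≈ 40108.0 + 261.33*I)
O(t, K) = -7 + t
B(C) = 20 (B(C) = 25 - 5 = 20)
k = -2*√(401582 + I*√68294) (k = -2*√((40108 + I*√68294) + 361474) = -2*√(401582 + I*√68294) ≈ -1267.4 - 0.41239*I)
w(Q) = 20 + Q (w(Q) = Q + 20 = 20 + Q)
k/w(O(2, 17)) = (-2*√(401582 + I*√68294))/(20 + (-7 + 2)) = (-2*√(401582 + I*√68294))/(20 - 5) = -2*√(401582 + I*√68294)/15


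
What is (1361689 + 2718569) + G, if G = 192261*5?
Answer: 5041563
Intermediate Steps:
G = 961305
(1361689 + 2718569) + G = (1361689 + 2718569) + 961305 = 4080258 + 961305 = 5041563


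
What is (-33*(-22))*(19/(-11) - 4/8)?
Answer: -1617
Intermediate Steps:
(-33*(-22))*(19/(-11) - 4/8) = 726*(19*(-1/11) - 4*⅛) = 726*(-19/11 - ½) = 726*(-49/22) = -1617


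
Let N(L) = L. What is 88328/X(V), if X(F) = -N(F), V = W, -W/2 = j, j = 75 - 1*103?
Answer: -11041/7 ≈ -1577.3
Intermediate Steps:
j = -28 (j = 75 - 103 = -28)
W = 56 (W = -2*(-28) = 56)
V = 56
X(F) = -F
88328/X(V) = 88328/((-1*56)) = 88328/(-56) = 88328*(-1/56) = -11041/7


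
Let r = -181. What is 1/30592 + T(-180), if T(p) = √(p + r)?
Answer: 1/30592 + 19*I ≈ 3.2688e-5 + 19.0*I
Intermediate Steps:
T(p) = √(-181 + p) (T(p) = √(p - 181) = √(-181 + p))
1/30592 + T(-180) = 1/30592 + √(-181 - 180) = 1/30592 + √(-361) = 1/30592 + 19*I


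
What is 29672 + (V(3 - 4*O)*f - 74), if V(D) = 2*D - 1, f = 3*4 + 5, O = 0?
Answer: 29683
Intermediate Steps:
f = 17 (f = 12 + 5 = 17)
V(D) = -1 + 2*D
29672 + (V(3 - 4*O)*f - 74) = 29672 + ((-1 + 2*(3 - 4*0))*17 - 74) = 29672 + ((-1 + 2*(3 + 0))*17 - 74) = 29672 + ((-1 + 2*3)*17 - 74) = 29672 + ((-1 + 6)*17 - 74) = 29672 + (5*17 - 74) = 29672 + (85 - 74) = 29672 + 11 = 29683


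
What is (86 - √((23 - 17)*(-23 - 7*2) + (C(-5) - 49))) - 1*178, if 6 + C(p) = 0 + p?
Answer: -92 - I*√282 ≈ -92.0 - 16.793*I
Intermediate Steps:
C(p) = -6 + p (C(p) = -6 + (0 + p) = -6 + p)
(86 - √((23 - 17)*(-23 - 7*2) + (C(-5) - 49))) - 1*178 = (86 - √((23 - 17)*(-23 - 7*2) + ((-6 - 5) - 49))) - 1*178 = (86 - √(6*(-23 - 14) + (-11 - 49))) - 178 = (86 - √(6*(-37) - 60)) - 178 = (86 - √(-222 - 60)) - 178 = (86 - √(-282)) - 178 = (86 - I*√282) - 178 = -92 - I*√282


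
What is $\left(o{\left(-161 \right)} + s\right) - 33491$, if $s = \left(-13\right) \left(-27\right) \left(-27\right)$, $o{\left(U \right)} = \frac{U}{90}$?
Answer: $- \frac{3867281}{90} \approx -42970.0$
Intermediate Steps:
$o{\left(U \right)} = \frac{U}{90}$ ($o{\left(U \right)} = U \frac{1}{90} = \frac{U}{90}$)
$s = -9477$ ($s = 351 \left(-27\right) = -9477$)
$\left(o{\left(-161 \right)} + s\right) - 33491 = \left(\frac{1}{90} \left(-161\right) - 9477\right) - 33491 = \left(- \frac{161}{90} - 9477\right) - 33491 = - \frac{853091}{90} - 33491 = - \frac{3867281}{90}$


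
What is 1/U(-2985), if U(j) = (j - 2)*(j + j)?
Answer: 1/17832390 ≈ 5.6078e-8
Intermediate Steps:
U(j) = 2*j*(-2 + j) (U(j) = (-2 + j)*(2*j) = 2*j*(-2 + j))
1/U(-2985) = 1/(2*(-2985)*(-2 - 2985)) = 1/(2*(-2985)*(-2987)) = 1/17832390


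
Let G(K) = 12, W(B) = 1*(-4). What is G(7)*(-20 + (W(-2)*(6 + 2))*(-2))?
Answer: 528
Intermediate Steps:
W(B) = -4
G(7)*(-20 + (W(-2)*(6 + 2))*(-2)) = 12*(-20 - 4*(6 + 2)*(-2)) = 12*(-20 - 4*8*(-2)) = 12*(-20 - 32*(-2)) = 12*(-20 + 64) = 12*44 = 528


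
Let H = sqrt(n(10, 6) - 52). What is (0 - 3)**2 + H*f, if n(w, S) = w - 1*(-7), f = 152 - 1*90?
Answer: 9 + 62*I*sqrt(35) ≈ 9.0 + 366.8*I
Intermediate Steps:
f = 62 (f = 152 - 90 = 62)
n(w, S) = 7 + w (n(w, S) = w + 7 = 7 + w)
H = I*sqrt(35) (H = sqrt((7 + 10) - 52) = sqrt(17 - 52) = sqrt(-35) = I*sqrt(35) ≈ 5.9161*I)
(0 - 3)**2 + H*f = (0 - 3)**2 + (I*sqrt(35))*62 = (-3)**2 + 62*I*sqrt(35) = 9 + 62*I*sqrt(35)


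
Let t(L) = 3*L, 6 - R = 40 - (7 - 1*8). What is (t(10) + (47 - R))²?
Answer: 12544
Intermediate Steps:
R = -35 (R = 6 - (40 - (7 - 1*8)) = 6 - (40 - (7 - 8)) = 6 - (40 - 1*(-1)) = 6 - (40 + 1) = 6 - 1*41 = 6 - 41 = -35)
(t(10) + (47 - R))² = (3*10 + (47 - 1*(-35)))² = (30 + (47 + 35))² = (30 + 82)² = 112² = 12544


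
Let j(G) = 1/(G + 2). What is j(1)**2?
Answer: 1/9 ≈ 0.11111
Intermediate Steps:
j(G) = 1/(2 + G)
j(1)**2 = (1/(2 + 1))**2 = (1/3)**2 = 1/9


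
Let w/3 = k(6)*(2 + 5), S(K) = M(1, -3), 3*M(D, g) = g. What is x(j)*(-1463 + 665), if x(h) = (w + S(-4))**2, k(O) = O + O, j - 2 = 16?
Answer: -50274798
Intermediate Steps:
j = 18 (j = 2 + 16 = 18)
M(D, g) = g/3
k(O) = 2*O
S(K) = -1 (S(K) = (1/3)*(-3) = -1)
w = 252 (w = 3*((2*6)*(2 + 5)) = 3*(12*7) = 3*84 = 252)
x(h) = 63001 (x(h) = (252 - 1)**2 = 251**2 = 63001)
x(j)*(-1463 + 665) = 63001*(-1463 + 665) = 63001*(-798) = -50274798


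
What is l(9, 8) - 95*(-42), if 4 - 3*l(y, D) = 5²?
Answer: 3983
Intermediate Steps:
l(y, D) = -7 (l(y, D) = 4/3 - ⅓*5² = 4/3 - ⅓*25 = 4/3 - 25/3 = -7)
l(9, 8) - 95*(-42) = -7 - 95*(-42) = -7 + 3990 = 3983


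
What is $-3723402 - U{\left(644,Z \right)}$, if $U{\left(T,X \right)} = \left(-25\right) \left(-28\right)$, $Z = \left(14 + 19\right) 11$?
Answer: $-3724102$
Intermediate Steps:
$Z = 363$ ($Z = 33 \cdot 11 = 363$)
$U{\left(T,X \right)} = 700$
$-3723402 - U{\left(644,Z \right)} = -3723402 - 700 = -3724102$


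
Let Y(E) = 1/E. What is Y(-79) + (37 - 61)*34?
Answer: -64465/79 ≈ -816.01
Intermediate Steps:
Y(-79) + (37 - 61)*34 = 1/(-79) + (37 - 61)*34 = -1/79 - 24*34 = -1/79 - 816 = -64465/79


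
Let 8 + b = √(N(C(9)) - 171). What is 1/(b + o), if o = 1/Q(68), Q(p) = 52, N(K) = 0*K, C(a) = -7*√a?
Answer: -21580/634609 - 8112*I*√19/634609 ≈ -0.034005 - 0.055718*I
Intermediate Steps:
N(K) = 0
o = 1/52 ≈ 0.019231
b = -8 + 3*I*√19 (b = -8 + √(0 - 171) = -8 + √(-171) = -8 + 3*I*√19 ≈ -8.0 + 13.077*I)
1/(b + o) = 1/((-8 + 3*I*√19) + 1/52) = 1/(-415/52 + 3*I*√19)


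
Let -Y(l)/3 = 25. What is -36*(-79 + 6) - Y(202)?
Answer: 2703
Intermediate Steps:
Y(l) = -75 (Y(l) = -3*25 = -75)
-36*(-79 + 6) - Y(202) = -36*(-79 + 6) - 1*(-75) = -36*(-73) + 75 = 2628 + 75 = 2703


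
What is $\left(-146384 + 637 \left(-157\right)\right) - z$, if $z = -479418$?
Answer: $233025$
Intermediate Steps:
$\left(-146384 + 637 \left(-157\right)\right) - z = \left(-146384 + 637 \left(-157\right)\right) - -479418 = \left(-146384 - 100009\right) + 479418 = -246393 + 479418 = 233025$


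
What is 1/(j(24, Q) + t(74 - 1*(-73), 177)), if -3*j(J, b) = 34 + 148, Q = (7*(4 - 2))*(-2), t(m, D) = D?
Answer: 3/349 ≈ 0.0085960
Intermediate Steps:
Q = -28 (Q = (7*2)*(-2) = 14*(-2) = -28)
j(J, b) = -182/3 (j(J, b) = -(34 + 148)/3 = -⅓*182 = -182/3)
1/(j(24, Q) + t(74 - 1*(-73), 177)) = 1/(-182/3 + 177) = 1/(349/3) = 3/349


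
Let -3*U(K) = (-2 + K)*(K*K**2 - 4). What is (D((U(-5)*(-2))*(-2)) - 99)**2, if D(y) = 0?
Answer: 9801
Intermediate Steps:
U(K) = -(-4 + K**3)*(-2 + K)/3 (U(K) = -(-2 + K)*(K*K**2 - 4)/3 = -(-2 + K)*(K**3 - 4)/3 = -(-2 + K)*(-4 + K**3)/3 = -(-4 + K**3)*(-2 + K)/3)
(D((U(-5)*(-2))*(-2)) - 99)**2 = (0 - 99)**2 = (-99)**2 = 9801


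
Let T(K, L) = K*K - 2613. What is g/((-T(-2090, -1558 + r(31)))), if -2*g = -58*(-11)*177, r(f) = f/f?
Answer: 56463/4365487 ≈ 0.012934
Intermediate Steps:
r(f) = 1
T(K, L) = -2613 + K**2 (T(K, L) = K**2 - 2613 = -2613 + K**2)
g = -56463 (g = -(-58*(-11))*177/2 = -319*177 = -1/2*112926 = -56463)
g/((-T(-2090, -1558 + r(31)))) = -56463*(-1/(-2613 + (-2090)**2)) = -56463*(-1/(-2613 + 4368100)) = -56463/((-1*4365487)) = -56463/(-4365487) = -56463*(-1/4365487) = 56463/4365487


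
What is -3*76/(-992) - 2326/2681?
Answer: -424031/664888 ≈ -0.63775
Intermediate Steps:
-3*76/(-992) - 2326/2681 = -228*(-1/992) - 2326*1/2681 = 57/248 - 2326/2681 = -424031/664888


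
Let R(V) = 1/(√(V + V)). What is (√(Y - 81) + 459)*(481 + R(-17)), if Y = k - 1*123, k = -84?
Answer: 3*(153 + 4*I*√2)*(16354 - I*√34)/34 ≈ 2.2078e+5 + 8084.1*I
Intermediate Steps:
Y = -207 (Y = -84 - 1*123 = -84 - 123 = -207)
R(V) = √2/(2*√V) (R(V) = 1/(√(2*V)) = 1/(√2*√V) = √2/(2*√V))
(√(Y - 81) + 459)*(481 + R(-17)) = (√(-207 - 81) + 459)*(481 + √2/(2*√(-17))) = (√(-288) + 459)*(481 + √2*(-I*√17/17)/2) = (12*I*√2 + 459)*(481 - I*√34/34) = (459 + 12*I*√2)*(481 - I*√34/34)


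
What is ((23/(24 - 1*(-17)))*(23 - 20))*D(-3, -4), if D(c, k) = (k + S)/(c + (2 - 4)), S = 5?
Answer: -69/205 ≈ -0.33659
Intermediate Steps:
D(c, k) = (5 + k)/(-2 + c) (D(c, k) = (k + 5)/(c + (2 - 4)) = (5 + k)/(c - 2) = (5 + k)/(-2 + c))
((23/(24 - 1*(-17)))*(23 - 20))*D(-3, -4) = ((23/(24 - 1*(-17)))*(23 - 20))*((5 - 4)/(-2 - 3)) = ((23/(24 + 17))*3)*(1/(-5)) = ((23/41)*3)*(-⅕*1) = ((23*(1/41))*3)*(-⅕) = ((23/41)*3)*(-⅕) = (69/41)*(-⅕) = -69/205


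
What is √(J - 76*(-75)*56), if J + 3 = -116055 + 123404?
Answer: √326546 ≈ 571.44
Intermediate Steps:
J = 7346 (J = -3 + (-116055 + 123404) = -3 + 7349 = 7346)
√(J - 76*(-75)*56) = √(7346 - 76*(-75)*56) = √(7346 + 5700*56) = √(7346 + 319200) = √326546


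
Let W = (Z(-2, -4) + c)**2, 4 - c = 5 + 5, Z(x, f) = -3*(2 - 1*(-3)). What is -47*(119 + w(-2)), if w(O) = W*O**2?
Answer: -88501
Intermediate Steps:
Z(x, f) = -15 (Z(x, f) = -3*(2 + 3) = -3*5 = -15)
c = -6 (c = 4 - (5 + 5) = 4 - 1*10 = 4 - 10 = -6)
W = 441 (W = (-15 - 6)**2 = (-21)**2 = 441)
w(O) = 441*O**2
-47*(119 + w(-2)) = -47*(119 + 441*(-2)**2) = -47*(119 + 441*4) = -47*(119 + 1764) = -47*1883 = -88501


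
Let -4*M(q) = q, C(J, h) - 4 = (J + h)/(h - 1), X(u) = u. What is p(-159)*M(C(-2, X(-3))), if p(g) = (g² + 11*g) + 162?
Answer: -248787/8 ≈ -31098.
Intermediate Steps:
C(J, h) = 4 + (J + h)/(-1 + h) (C(J, h) = 4 + (J + h)/(h - 1) = 4 + (J + h)/(-1 + h))
M(q) = -q/4
p(g) = 162 + g² + 11*g
p(-159)*M(C(-2, X(-3))) = (162 + (-159)² + 11*(-159))*(-(-4 - 2 + 5*(-3))/(4*(-1 - 3))) = (162 + 25281 - 1749)*(-(-4 - 2 - 15)/(4*(-4))) = 23694*(-(-1)*(-21)/16) = 23694*(-¼*21/4) = 23694*(-21/16) = -248787/8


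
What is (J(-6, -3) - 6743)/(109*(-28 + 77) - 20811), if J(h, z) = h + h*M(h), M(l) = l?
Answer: 959/2210 ≈ 0.43394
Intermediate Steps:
J(h, z) = h + h² (J(h, z) = h + h*h = h + h²)
(J(-6, -3) - 6743)/(109*(-28 + 77) - 20811) = (-6*(1 - 6) - 6743)/(109*(-28 + 77) - 20811) = (-6*(-5) - 6743)/(109*49 - 20811) = (30 - 6743)/(5341 - 20811) = -6713/(-15470) = -6713*(-1/15470) = 959/2210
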